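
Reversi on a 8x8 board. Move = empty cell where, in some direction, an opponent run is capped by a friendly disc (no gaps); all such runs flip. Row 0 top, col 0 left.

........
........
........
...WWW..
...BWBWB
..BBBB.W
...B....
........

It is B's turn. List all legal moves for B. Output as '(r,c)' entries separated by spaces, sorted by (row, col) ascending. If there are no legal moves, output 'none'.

Answer: (2,2) (2,3) (2,4) (2,5) (2,6) (3,7) (6,7)

Derivation:
(2,2): flips 2 -> legal
(2,3): flips 2 -> legal
(2,4): flips 2 -> legal
(2,5): flips 2 -> legal
(2,6): flips 2 -> legal
(3,2): no bracket -> illegal
(3,6): no bracket -> illegal
(3,7): flips 1 -> legal
(4,2): no bracket -> illegal
(5,6): no bracket -> illegal
(6,6): no bracket -> illegal
(6,7): flips 1 -> legal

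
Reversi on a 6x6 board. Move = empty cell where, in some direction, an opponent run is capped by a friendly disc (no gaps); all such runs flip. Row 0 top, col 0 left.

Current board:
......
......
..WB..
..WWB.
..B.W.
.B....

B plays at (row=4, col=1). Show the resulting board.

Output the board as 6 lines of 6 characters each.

Answer: ......
......
..WB..
..BWB.
.BB.W.
.B....

Derivation:
Place B at (4,1); scan 8 dirs for brackets.
Dir NW: first cell '.' (not opp) -> no flip
Dir N: first cell '.' (not opp) -> no flip
Dir NE: opp run (3,2) capped by B -> flip
Dir W: first cell '.' (not opp) -> no flip
Dir E: first cell 'B' (not opp) -> no flip
Dir SW: first cell '.' (not opp) -> no flip
Dir S: first cell 'B' (not opp) -> no flip
Dir SE: first cell '.' (not opp) -> no flip
All flips: (3,2)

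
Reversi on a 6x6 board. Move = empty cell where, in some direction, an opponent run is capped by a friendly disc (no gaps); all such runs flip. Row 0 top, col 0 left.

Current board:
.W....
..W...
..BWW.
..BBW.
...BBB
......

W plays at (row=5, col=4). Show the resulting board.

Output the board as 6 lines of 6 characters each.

Place W at (5,4); scan 8 dirs for brackets.
Dir NW: opp run (4,3) (3,2), next='.' -> no flip
Dir N: opp run (4,4) capped by W -> flip
Dir NE: opp run (4,5), next=edge -> no flip
Dir W: first cell '.' (not opp) -> no flip
Dir E: first cell '.' (not opp) -> no flip
Dir SW: edge -> no flip
Dir S: edge -> no flip
Dir SE: edge -> no flip
All flips: (4,4)

Answer: .W....
..W...
..BWW.
..BBW.
...BWB
....W.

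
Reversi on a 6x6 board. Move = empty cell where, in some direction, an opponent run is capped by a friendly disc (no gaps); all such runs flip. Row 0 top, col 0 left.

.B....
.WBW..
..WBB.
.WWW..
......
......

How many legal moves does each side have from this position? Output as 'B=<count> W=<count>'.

Answer: B=8 W=5

Derivation:
-- B to move --
(0,0): no bracket -> illegal
(0,2): flips 1 -> legal
(0,3): flips 1 -> legal
(0,4): no bracket -> illegal
(1,0): flips 1 -> legal
(1,4): flips 1 -> legal
(2,0): no bracket -> illegal
(2,1): flips 2 -> legal
(3,0): no bracket -> illegal
(3,4): no bracket -> illegal
(4,0): no bracket -> illegal
(4,1): flips 1 -> legal
(4,2): flips 3 -> legal
(4,3): flips 1 -> legal
(4,4): no bracket -> illegal
B mobility = 8
-- W to move --
(0,0): no bracket -> illegal
(0,2): flips 1 -> legal
(0,3): no bracket -> illegal
(1,0): no bracket -> illegal
(1,4): flips 1 -> legal
(1,5): flips 1 -> legal
(2,1): no bracket -> illegal
(2,5): flips 2 -> legal
(3,4): no bracket -> illegal
(3,5): flips 1 -> legal
W mobility = 5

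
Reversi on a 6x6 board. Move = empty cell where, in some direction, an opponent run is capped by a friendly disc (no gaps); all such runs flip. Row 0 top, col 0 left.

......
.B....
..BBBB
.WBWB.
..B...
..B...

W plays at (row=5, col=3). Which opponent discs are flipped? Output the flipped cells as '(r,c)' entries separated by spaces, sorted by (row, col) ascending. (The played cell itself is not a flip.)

Answer: (4,2)

Derivation:
Dir NW: opp run (4,2) capped by W -> flip
Dir N: first cell '.' (not opp) -> no flip
Dir NE: first cell '.' (not opp) -> no flip
Dir W: opp run (5,2), next='.' -> no flip
Dir E: first cell '.' (not opp) -> no flip
Dir SW: edge -> no flip
Dir S: edge -> no flip
Dir SE: edge -> no flip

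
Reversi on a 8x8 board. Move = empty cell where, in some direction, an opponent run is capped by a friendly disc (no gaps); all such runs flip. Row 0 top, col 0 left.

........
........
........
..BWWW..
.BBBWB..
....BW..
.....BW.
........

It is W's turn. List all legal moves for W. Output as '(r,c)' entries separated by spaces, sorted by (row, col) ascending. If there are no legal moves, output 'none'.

Answer: (3,1) (4,0) (4,6) (5,1) (5,2) (5,3) (5,6) (6,4) (7,5)

Derivation:
(2,1): no bracket -> illegal
(2,2): no bracket -> illegal
(2,3): no bracket -> illegal
(3,0): no bracket -> illegal
(3,1): flips 1 -> legal
(3,6): no bracket -> illegal
(4,0): flips 3 -> legal
(4,6): flips 1 -> legal
(5,0): no bracket -> illegal
(5,1): flips 1 -> legal
(5,2): flips 1 -> legal
(5,3): flips 2 -> legal
(5,6): flips 1 -> legal
(6,3): no bracket -> illegal
(6,4): flips 2 -> legal
(7,4): no bracket -> illegal
(7,5): flips 1 -> legal
(7,6): no bracket -> illegal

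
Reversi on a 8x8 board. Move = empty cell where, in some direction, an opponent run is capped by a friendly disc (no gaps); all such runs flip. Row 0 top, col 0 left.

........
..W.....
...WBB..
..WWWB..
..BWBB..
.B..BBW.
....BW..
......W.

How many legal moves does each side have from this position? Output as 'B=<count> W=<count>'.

Answer: B=9 W=13

Derivation:
-- B to move --
(0,1): flips 3 -> legal
(0,2): no bracket -> illegal
(0,3): no bracket -> illegal
(1,1): no bracket -> illegal
(1,3): no bracket -> illegal
(1,4): no bracket -> illegal
(2,1): flips 2 -> legal
(2,2): flips 3 -> legal
(3,1): flips 3 -> legal
(4,1): no bracket -> illegal
(4,6): no bracket -> illegal
(4,7): no bracket -> illegal
(5,2): flips 2 -> legal
(5,3): no bracket -> illegal
(5,7): flips 1 -> legal
(6,6): flips 1 -> legal
(6,7): flips 1 -> legal
(7,4): no bracket -> illegal
(7,5): flips 1 -> legal
(7,7): no bracket -> illegal
B mobility = 9
-- W to move --
(1,3): no bracket -> illegal
(1,4): flips 1 -> legal
(1,5): flips 5 -> legal
(1,6): flips 1 -> legal
(2,6): flips 2 -> legal
(3,1): no bracket -> illegal
(3,6): flips 1 -> legal
(4,0): no bracket -> illegal
(4,1): flips 1 -> legal
(4,6): flips 2 -> legal
(5,0): no bracket -> illegal
(5,2): flips 1 -> legal
(5,3): flips 2 -> legal
(6,0): flips 2 -> legal
(6,1): no bracket -> illegal
(6,2): no bracket -> illegal
(6,3): flips 1 -> legal
(6,6): flips 2 -> legal
(7,3): no bracket -> illegal
(7,4): flips 3 -> legal
(7,5): no bracket -> illegal
W mobility = 13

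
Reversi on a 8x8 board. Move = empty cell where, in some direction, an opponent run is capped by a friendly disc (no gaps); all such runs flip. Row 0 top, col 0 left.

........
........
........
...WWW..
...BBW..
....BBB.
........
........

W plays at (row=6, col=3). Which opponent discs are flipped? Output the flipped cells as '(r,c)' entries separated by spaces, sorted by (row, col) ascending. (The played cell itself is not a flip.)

Answer: (5,4)

Derivation:
Dir NW: first cell '.' (not opp) -> no flip
Dir N: first cell '.' (not opp) -> no flip
Dir NE: opp run (5,4) capped by W -> flip
Dir W: first cell '.' (not opp) -> no flip
Dir E: first cell '.' (not opp) -> no flip
Dir SW: first cell '.' (not opp) -> no flip
Dir S: first cell '.' (not opp) -> no flip
Dir SE: first cell '.' (not opp) -> no flip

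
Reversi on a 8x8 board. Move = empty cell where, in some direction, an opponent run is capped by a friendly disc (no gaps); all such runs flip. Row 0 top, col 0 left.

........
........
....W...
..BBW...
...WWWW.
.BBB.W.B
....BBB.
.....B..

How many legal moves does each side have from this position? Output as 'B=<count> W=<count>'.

Answer: B=5 W=10

Derivation:
-- B to move --
(1,3): no bracket -> illegal
(1,4): no bracket -> illegal
(1,5): flips 1 -> legal
(2,3): no bracket -> illegal
(2,5): flips 2 -> legal
(3,5): flips 5 -> legal
(3,6): no bracket -> illegal
(3,7): flips 2 -> legal
(4,2): no bracket -> illegal
(4,7): no bracket -> illegal
(5,4): flips 1 -> legal
(5,6): no bracket -> illegal
B mobility = 5
-- W to move --
(2,1): flips 1 -> legal
(2,2): flips 1 -> legal
(2,3): flips 1 -> legal
(3,1): flips 2 -> legal
(4,0): no bracket -> illegal
(4,1): no bracket -> illegal
(4,2): flips 1 -> legal
(4,7): no bracket -> illegal
(5,0): no bracket -> illegal
(5,4): no bracket -> illegal
(5,6): no bracket -> illegal
(6,0): no bracket -> illegal
(6,1): flips 1 -> legal
(6,2): flips 1 -> legal
(6,3): flips 1 -> legal
(6,7): no bracket -> illegal
(7,3): flips 1 -> legal
(7,4): no bracket -> illegal
(7,6): no bracket -> illegal
(7,7): flips 1 -> legal
W mobility = 10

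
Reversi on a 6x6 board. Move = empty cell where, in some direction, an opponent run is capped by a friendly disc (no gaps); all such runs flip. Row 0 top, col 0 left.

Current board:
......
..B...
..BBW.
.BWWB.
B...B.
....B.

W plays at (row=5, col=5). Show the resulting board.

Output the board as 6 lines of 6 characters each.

Answer: ......
..B...
..BBW.
.BWWB.
B...W.
....BW

Derivation:
Place W at (5,5); scan 8 dirs for brackets.
Dir NW: opp run (4,4) capped by W -> flip
Dir N: first cell '.' (not opp) -> no flip
Dir NE: edge -> no flip
Dir W: opp run (5,4), next='.' -> no flip
Dir E: edge -> no flip
Dir SW: edge -> no flip
Dir S: edge -> no flip
Dir SE: edge -> no flip
All flips: (4,4)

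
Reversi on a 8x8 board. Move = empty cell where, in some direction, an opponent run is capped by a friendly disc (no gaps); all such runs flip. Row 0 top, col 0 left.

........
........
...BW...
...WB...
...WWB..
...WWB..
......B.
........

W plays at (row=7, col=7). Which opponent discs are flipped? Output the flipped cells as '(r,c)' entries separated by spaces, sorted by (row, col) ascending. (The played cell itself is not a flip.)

Answer: (5,5) (6,6)

Derivation:
Dir NW: opp run (6,6) (5,5) capped by W -> flip
Dir N: first cell '.' (not opp) -> no flip
Dir NE: edge -> no flip
Dir W: first cell '.' (not opp) -> no flip
Dir E: edge -> no flip
Dir SW: edge -> no flip
Dir S: edge -> no flip
Dir SE: edge -> no flip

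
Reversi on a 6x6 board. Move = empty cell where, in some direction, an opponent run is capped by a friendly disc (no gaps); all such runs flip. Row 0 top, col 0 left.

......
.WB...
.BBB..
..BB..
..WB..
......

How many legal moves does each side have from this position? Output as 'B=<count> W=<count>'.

-- B to move --
(0,0): flips 1 -> legal
(0,1): flips 1 -> legal
(0,2): no bracket -> illegal
(1,0): flips 1 -> legal
(2,0): no bracket -> illegal
(3,1): no bracket -> illegal
(4,1): flips 1 -> legal
(5,1): flips 1 -> legal
(5,2): flips 1 -> legal
(5,3): no bracket -> illegal
B mobility = 6
-- W to move --
(0,1): no bracket -> illegal
(0,2): flips 3 -> legal
(0,3): no bracket -> illegal
(1,0): no bracket -> illegal
(1,3): flips 1 -> legal
(1,4): no bracket -> illegal
(2,0): no bracket -> illegal
(2,4): flips 1 -> legal
(3,0): no bracket -> illegal
(3,1): flips 1 -> legal
(3,4): no bracket -> illegal
(4,1): no bracket -> illegal
(4,4): flips 3 -> legal
(5,2): no bracket -> illegal
(5,3): no bracket -> illegal
(5,4): no bracket -> illegal
W mobility = 5

Answer: B=6 W=5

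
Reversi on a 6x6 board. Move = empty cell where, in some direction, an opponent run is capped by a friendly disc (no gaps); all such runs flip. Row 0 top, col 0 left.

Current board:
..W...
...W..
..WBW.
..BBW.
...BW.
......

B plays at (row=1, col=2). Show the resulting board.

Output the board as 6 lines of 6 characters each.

Answer: ..W...
..BW..
..BBW.
..BBW.
...BW.
......

Derivation:
Place B at (1,2); scan 8 dirs for brackets.
Dir NW: first cell '.' (not opp) -> no flip
Dir N: opp run (0,2), next=edge -> no flip
Dir NE: first cell '.' (not opp) -> no flip
Dir W: first cell '.' (not opp) -> no flip
Dir E: opp run (1,3), next='.' -> no flip
Dir SW: first cell '.' (not opp) -> no flip
Dir S: opp run (2,2) capped by B -> flip
Dir SE: first cell 'B' (not opp) -> no flip
All flips: (2,2)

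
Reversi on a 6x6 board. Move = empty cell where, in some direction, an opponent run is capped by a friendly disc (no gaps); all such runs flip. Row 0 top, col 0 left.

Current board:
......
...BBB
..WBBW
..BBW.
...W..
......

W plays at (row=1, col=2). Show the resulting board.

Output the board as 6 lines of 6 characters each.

Answer: ......
..WBBB
..WWBW
..BBW.
...W..
......

Derivation:
Place W at (1,2); scan 8 dirs for brackets.
Dir NW: first cell '.' (not opp) -> no flip
Dir N: first cell '.' (not opp) -> no flip
Dir NE: first cell '.' (not opp) -> no flip
Dir W: first cell '.' (not opp) -> no flip
Dir E: opp run (1,3) (1,4) (1,5), next=edge -> no flip
Dir SW: first cell '.' (not opp) -> no flip
Dir S: first cell 'W' (not opp) -> no flip
Dir SE: opp run (2,3) capped by W -> flip
All flips: (2,3)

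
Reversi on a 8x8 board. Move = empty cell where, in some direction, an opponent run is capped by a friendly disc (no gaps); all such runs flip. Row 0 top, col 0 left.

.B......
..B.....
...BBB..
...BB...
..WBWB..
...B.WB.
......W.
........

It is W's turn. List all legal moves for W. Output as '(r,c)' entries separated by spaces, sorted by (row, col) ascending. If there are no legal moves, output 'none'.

Answer: (1,4) (1,5) (2,2) (3,5) (4,6) (5,7) (6,2) (6,4)

Derivation:
(0,0): no bracket -> illegal
(0,2): no bracket -> illegal
(0,3): no bracket -> illegal
(1,0): no bracket -> illegal
(1,1): no bracket -> illegal
(1,3): no bracket -> illegal
(1,4): flips 2 -> legal
(1,5): flips 2 -> legal
(1,6): no bracket -> illegal
(2,1): no bracket -> illegal
(2,2): flips 1 -> legal
(2,6): no bracket -> illegal
(3,2): no bracket -> illegal
(3,5): flips 1 -> legal
(3,6): no bracket -> illegal
(4,6): flips 2 -> legal
(4,7): no bracket -> illegal
(5,2): no bracket -> illegal
(5,4): no bracket -> illegal
(5,7): flips 1 -> legal
(6,2): flips 1 -> legal
(6,3): no bracket -> illegal
(6,4): flips 1 -> legal
(6,5): no bracket -> illegal
(6,7): no bracket -> illegal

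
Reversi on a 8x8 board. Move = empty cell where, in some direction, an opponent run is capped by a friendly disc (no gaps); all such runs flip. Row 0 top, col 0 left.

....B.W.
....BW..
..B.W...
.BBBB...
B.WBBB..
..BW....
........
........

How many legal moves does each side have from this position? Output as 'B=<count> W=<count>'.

Answer: B=8 W=9

Derivation:
-- B to move --
(0,5): no bracket -> illegal
(0,7): no bracket -> illegal
(1,3): no bracket -> illegal
(1,6): flips 1 -> legal
(1,7): no bracket -> illegal
(2,3): no bracket -> illegal
(2,5): no bracket -> illegal
(2,6): flips 1 -> legal
(3,5): no bracket -> illegal
(4,1): flips 1 -> legal
(5,1): flips 1 -> legal
(5,4): flips 1 -> legal
(6,2): flips 1 -> legal
(6,3): flips 1 -> legal
(6,4): flips 2 -> legal
B mobility = 8
-- W to move --
(0,3): no bracket -> illegal
(0,5): no bracket -> illegal
(1,1): no bracket -> illegal
(1,2): flips 2 -> legal
(1,3): flips 1 -> legal
(2,0): flips 1 -> legal
(2,1): no bracket -> illegal
(2,3): flips 2 -> legal
(2,5): no bracket -> illegal
(3,0): no bracket -> illegal
(3,5): flips 1 -> legal
(3,6): no bracket -> illegal
(4,1): no bracket -> illegal
(4,6): flips 3 -> legal
(5,0): no bracket -> illegal
(5,1): flips 1 -> legal
(5,4): flips 2 -> legal
(5,5): no bracket -> illegal
(5,6): no bracket -> illegal
(6,1): no bracket -> illegal
(6,2): flips 1 -> legal
(6,3): no bracket -> illegal
W mobility = 9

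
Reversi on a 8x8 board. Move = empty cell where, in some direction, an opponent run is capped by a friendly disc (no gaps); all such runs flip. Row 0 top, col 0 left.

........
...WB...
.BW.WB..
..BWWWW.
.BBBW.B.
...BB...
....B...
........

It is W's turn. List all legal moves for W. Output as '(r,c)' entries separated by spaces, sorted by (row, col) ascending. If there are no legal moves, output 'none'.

Answer: (0,3) (0,4) (1,5) (1,6) (2,0) (2,6) (3,1) (4,0) (5,1) (5,2) (5,6) (5,7) (6,2) (6,3) (7,4)

Derivation:
(0,3): flips 2 -> legal
(0,4): flips 1 -> legal
(0,5): no bracket -> illegal
(1,0): no bracket -> illegal
(1,1): no bracket -> illegal
(1,2): no bracket -> illegal
(1,5): flips 2 -> legal
(1,6): flips 1 -> legal
(2,0): flips 1 -> legal
(2,3): no bracket -> illegal
(2,6): flips 1 -> legal
(3,0): no bracket -> illegal
(3,1): flips 1 -> legal
(3,7): no bracket -> illegal
(4,0): flips 3 -> legal
(4,5): no bracket -> illegal
(4,7): no bracket -> illegal
(5,0): no bracket -> illegal
(5,1): flips 1 -> legal
(5,2): flips 3 -> legal
(5,5): no bracket -> illegal
(5,6): flips 1 -> legal
(5,7): flips 1 -> legal
(6,2): flips 1 -> legal
(6,3): flips 2 -> legal
(6,5): no bracket -> illegal
(7,3): no bracket -> illegal
(7,4): flips 2 -> legal
(7,5): no bracket -> illegal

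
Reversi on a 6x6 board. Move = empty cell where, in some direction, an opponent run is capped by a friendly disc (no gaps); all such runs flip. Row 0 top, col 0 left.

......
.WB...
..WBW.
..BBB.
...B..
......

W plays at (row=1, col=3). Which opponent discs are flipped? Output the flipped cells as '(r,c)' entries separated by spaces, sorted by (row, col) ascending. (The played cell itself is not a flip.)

Answer: (1,2)

Derivation:
Dir NW: first cell '.' (not opp) -> no flip
Dir N: first cell '.' (not opp) -> no flip
Dir NE: first cell '.' (not opp) -> no flip
Dir W: opp run (1,2) capped by W -> flip
Dir E: first cell '.' (not opp) -> no flip
Dir SW: first cell 'W' (not opp) -> no flip
Dir S: opp run (2,3) (3,3) (4,3), next='.' -> no flip
Dir SE: first cell 'W' (not opp) -> no flip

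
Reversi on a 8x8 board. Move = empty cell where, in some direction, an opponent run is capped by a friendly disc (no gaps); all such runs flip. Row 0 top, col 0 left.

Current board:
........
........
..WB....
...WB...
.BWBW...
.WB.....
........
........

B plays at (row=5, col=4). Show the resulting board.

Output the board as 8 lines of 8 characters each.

Answer: ........
........
..WB....
...WB...
.BWBB...
.WB.B...
........
........

Derivation:
Place B at (5,4); scan 8 dirs for brackets.
Dir NW: first cell 'B' (not opp) -> no flip
Dir N: opp run (4,4) capped by B -> flip
Dir NE: first cell '.' (not opp) -> no flip
Dir W: first cell '.' (not opp) -> no flip
Dir E: first cell '.' (not opp) -> no flip
Dir SW: first cell '.' (not opp) -> no flip
Dir S: first cell '.' (not opp) -> no flip
Dir SE: first cell '.' (not opp) -> no flip
All flips: (4,4)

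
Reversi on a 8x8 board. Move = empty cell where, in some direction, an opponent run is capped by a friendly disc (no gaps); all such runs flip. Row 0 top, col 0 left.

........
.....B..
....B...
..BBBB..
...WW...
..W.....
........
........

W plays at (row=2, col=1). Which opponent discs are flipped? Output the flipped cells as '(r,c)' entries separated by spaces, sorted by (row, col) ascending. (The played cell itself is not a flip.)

Answer: (3,2)

Derivation:
Dir NW: first cell '.' (not opp) -> no flip
Dir N: first cell '.' (not opp) -> no flip
Dir NE: first cell '.' (not opp) -> no flip
Dir W: first cell '.' (not opp) -> no flip
Dir E: first cell '.' (not opp) -> no flip
Dir SW: first cell '.' (not opp) -> no flip
Dir S: first cell '.' (not opp) -> no flip
Dir SE: opp run (3,2) capped by W -> flip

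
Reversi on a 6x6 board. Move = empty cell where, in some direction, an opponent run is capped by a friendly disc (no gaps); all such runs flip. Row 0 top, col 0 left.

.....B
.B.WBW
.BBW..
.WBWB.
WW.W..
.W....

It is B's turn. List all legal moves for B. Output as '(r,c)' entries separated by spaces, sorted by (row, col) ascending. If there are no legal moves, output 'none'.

(0,2): no bracket -> illegal
(0,3): no bracket -> illegal
(0,4): flips 1 -> legal
(1,2): flips 2 -> legal
(2,0): no bracket -> illegal
(2,4): flips 1 -> legal
(2,5): flips 1 -> legal
(3,0): flips 1 -> legal
(4,2): no bracket -> illegal
(4,4): flips 1 -> legal
(5,0): flips 1 -> legal
(5,2): flips 1 -> legal
(5,3): no bracket -> illegal
(5,4): flips 1 -> legal

Answer: (0,4) (1,2) (2,4) (2,5) (3,0) (4,4) (5,0) (5,2) (5,4)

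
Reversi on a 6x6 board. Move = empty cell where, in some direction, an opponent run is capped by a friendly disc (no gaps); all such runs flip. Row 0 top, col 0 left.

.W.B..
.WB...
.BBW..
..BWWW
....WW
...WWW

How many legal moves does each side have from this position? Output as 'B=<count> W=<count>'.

-- B to move --
(0,0): flips 1 -> legal
(0,2): no bracket -> illegal
(1,0): flips 1 -> legal
(1,3): no bracket -> illegal
(1,4): flips 1 -> legal
(2,0): no bracket -> illegal
(2,4): flips 1 -> legal
(2,5): no bracket -> illegal
(4,2): no bracket -> illegal
(4,3): no bracket -> illegal
(5,2): no bracket -> illegal
B mobility = 4
-- W to move --
(0,2): no bracket -> illegal
(0,4): no bracket -> illegal
(1,0): no bracket -> illegal
(1,3): flips 1 -> legal
(1,4): no bracket -> illegal
(2,0): flips 2 -> legal
(3,0): no bracket -> illegal
(3,1): flips 2 -> legal
(4,1): flips 1 -> legal
(4,2): no bracket -> illegal
(4,3): no bracket -> illegal
W mobility = 4

Answer: B=4 W=4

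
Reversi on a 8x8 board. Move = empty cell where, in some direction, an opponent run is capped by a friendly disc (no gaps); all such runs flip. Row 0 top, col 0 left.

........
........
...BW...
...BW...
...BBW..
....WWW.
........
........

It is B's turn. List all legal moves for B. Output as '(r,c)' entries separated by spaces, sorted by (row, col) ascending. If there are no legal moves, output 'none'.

Answer: (1,4) (1,5) (2,5) (3,5) (4,6) (6,4) (6,5) (6,6) (6,7)

Derivation:
(1,3): no bracket -> illegal
(1,4): flips 2 -> legal
(1,5): flips 1 -> legal
(2,5): flips 2 -> legal
(3,5): flips 1 -> legal
(3,6): no bracket -> illegal
(4,6): flips 1 -> legal
(4,7): no bracket -> illegal
(5,3): no bracket -> illegal
(5,7): no bracket -> illegal
(6,3): no bracket -> illegal
(6,4): flips 1 -> legal
(6,5): flips 1 -> legal
(6,6): flips 1 -> legal
(6,7): flips 3 -> legal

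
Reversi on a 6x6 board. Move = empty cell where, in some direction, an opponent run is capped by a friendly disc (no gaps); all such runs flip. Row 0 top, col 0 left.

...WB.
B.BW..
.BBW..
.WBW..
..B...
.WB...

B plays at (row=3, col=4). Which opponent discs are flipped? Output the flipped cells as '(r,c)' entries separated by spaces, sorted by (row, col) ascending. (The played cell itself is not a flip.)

Answer: (2,3) (3,3)

Derivation:
Dir NW: opp run (2,3) capped by B -> flip
Dir N: first cell '.' (not opp) -> no flip
Dir NE: first cell '.' (not opp) -> no flip
Dir W: opp run (3,3) capped by B -> flip
Dir E: first cell '.' (not opp) -> no flip
Dir SW: first cell '.' (not opp) -> no flip
Dir S: first cell '.' (not opp) -> no flip
Dir SE: first cell '.' (not opp) -> no flip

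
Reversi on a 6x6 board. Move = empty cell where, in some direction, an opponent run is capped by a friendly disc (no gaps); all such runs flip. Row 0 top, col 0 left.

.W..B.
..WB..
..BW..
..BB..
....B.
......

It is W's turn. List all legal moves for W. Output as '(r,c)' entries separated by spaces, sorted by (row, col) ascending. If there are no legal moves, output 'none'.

(0,2): no bracket -> illegal
(0,3): flips 1 -> legal
(0,5): no bracket -> illegal
(1,1): no bracket -> illegal
(1,4): flips 1 -> legal
(1,5): no bracket -> illegal
(2,1): flips 1 -> legal
(2,4): no bracket -> illegal
(3,1): no bracket -> illegal
(3,4): no bracket -> illegal
(3,5): no bracket -> illegal
(4,1): flips 1 -> legal
(4,2): flips 2 -> legal
(4,3): flips 1 -> legal
(4,5): no bracket -> illegal
(5,3): no bracket -> illegal
(5,4): no bracket -> illegal
(5,5): no bracket -> illegal

Answer: (0,3) (1,4) (2,1) (4,1) (4,2) (4,3)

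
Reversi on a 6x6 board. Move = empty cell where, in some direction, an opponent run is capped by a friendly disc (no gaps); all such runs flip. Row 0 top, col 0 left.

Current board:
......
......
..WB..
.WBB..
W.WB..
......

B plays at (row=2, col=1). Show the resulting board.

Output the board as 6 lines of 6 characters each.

Answer: ......
......
.BBB..
.WBB..
W.WB..
......

Derivation:
Place B at (2,1); scan 8 dirs for brackets.
Dir NW: first cell '.' (not opp) -> no flip
Dir N: first cell '.' (not opp) -> no flip
Dir NE: first cell '.' (not opp) -> no flip
Dir W: first cell '.' (not opp) -> no flip
Dir E: opp run (2,2) capped by B -> flip
Dir SW: first cell '.' (not opp) -> no flip
Dir S: opp run (3,1), next='.' -> no flip
Dir SE: first cell 'B' (not opp) -> no flip
All flips: (2,2)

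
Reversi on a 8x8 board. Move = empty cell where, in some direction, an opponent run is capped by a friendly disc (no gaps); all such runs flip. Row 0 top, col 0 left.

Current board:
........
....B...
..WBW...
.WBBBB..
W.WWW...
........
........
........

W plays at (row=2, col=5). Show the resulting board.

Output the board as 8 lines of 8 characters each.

Answer: ........
....B...
..WBWW..
.WBBWB..
W.WWW...
........
........
........

Derivation:
Place W at (2,5); scan 8 dirs for brackets.
Dir NW: opp run (1,4), next='.' -> no flip
Dir N: first cell '.' (not opp) -> no flip
Dir NE: first cell '.' (not opp) -> no flip
Dir W: first cell 'W' (not opp) -> no flip
Dir E: first cell '.' (not opp) -> no flip
Dir SW: opp run (3,4) capped by W -> flip
Dir S: opp run (3,5), next='.' -> no flip
Dir SE: first cell '.' (not opp) -> no flip
All flips: (3,4)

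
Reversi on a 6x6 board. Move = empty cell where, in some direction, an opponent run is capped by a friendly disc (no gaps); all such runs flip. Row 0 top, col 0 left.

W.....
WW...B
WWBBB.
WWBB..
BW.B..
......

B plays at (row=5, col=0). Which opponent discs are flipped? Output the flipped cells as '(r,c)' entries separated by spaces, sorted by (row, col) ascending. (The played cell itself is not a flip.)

Dir NW: edge -> no flip
Dir N: first cell 'B' (not opp) -> no flip
Dir NE: opp run (4,1) capped by B -> flip
Dir W: edge -> no flip
Dir E: first cell '.' (not opp) -> no flip
Dir SW: edge -> no flip
Dir S: edge -> no flip
Dir SE: edge -> no flip

Answer: (4,1)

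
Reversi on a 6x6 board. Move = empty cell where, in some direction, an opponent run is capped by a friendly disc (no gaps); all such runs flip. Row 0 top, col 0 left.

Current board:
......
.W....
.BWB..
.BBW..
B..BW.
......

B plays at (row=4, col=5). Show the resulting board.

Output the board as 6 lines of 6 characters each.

Place B at (4,5); scan 8 dirs for brackets.
Dir NW: first cell '.' (not opp) -> no flip
Dir N: first cell '.' (not opp) -> no flip
Dir NE: edge -> no flip
Dir W: opp run (4,4) capped by B -> flip
Dir E: edge -> no flip
Dir SW: first cell '.' (not opp) -> no flip
Dir S: first cell '.' (not opp) -> no flip
Dir SE: edge -> no flip
All flips: (4,4)

Answer: ......
.W....
.BWB..
.BBW..
B..BBB
......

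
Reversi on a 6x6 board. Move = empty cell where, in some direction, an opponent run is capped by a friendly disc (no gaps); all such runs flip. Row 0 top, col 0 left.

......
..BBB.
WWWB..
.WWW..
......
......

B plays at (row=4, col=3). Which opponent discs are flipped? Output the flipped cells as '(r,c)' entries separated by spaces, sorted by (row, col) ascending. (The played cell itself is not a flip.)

Answer: (3,3)

Derivation:
Dir NW: opp run (3,2) (2,1), next='.' -> no flip
Dir N: opp run (3,3) capped by B -> flip
Dir NE: first cell '.' (not opp) -> no flip
Dir W: first cell '.' (not opp) -> no flip
Dir E: first cell '.' (not opp) -> no flip
Dir SW: first cell '.' (not opp) -> no flip
Dir S: first cell '.' (not opp) -> no flip
Dir SE: first cell '.' (not opp) -> no flip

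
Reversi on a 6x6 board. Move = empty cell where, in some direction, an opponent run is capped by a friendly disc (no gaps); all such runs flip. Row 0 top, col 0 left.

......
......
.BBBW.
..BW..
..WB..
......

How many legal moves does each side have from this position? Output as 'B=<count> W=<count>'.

Answer: B=5 W=7

Derivation:
-- B to move --
(1,3): no bracket -> illegal
(1,4): no bracket -> illegal
(1,5): no bracket -> illegal
(2,5): flips 1 -> legal
(3,1): no bracket -> illegal
(3,4): flips 1 -> legal
(3,5): no bracket -> illegal
(4,1): flips 1 -> legal
(4,4): flips 1 -> legal
(5,1): no bracket -> illegal
(5,2): flips 1 -> legal
(5,3): no bracket -> illegal
B mobility = 5
-- W to move --
(1,0): no bracket -> illegal
(1,1): flips 1 -> legal
(1,2): flips 2 -> legal
(1,3): flips 1 -> legal
(1,4): no bracket -> illegal
(2,0): flips 3 -> legal
(3,0): no bracket -> illegal
(3,1): flips 1 -> legal
(3,4): no bracket -> illegal
(4,1): no bracket -> illegal
(4,4): flips 1 -> legal
(5,2): no bracket -> illegal
(5,3): flips 1 -> legal
(5,4): no bracket -> illegal
W mobility = 7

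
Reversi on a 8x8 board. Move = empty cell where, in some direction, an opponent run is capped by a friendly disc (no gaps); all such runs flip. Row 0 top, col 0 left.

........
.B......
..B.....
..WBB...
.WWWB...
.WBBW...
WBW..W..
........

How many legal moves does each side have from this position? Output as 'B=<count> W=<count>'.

Answer: B=9 W=10

Derivation:
-- B to move --
(2,1): no bracket -> illegal
(2,3): no bracket -> illegal
(3,0): flips 1 -> legal
(3,1): flips 4 -> legal
(4,0): flips 3 -> legal
(4,5): no bracket -> illegal
(5,0): flips 1 -> legal
(5,5): flips 1 -> legal
(5,6): no bracket -> illegal
(6,3): flips 1 -> legal
(6,4): flips 1 -> legal
(6,6): no bracket -> illegal
(7,0): no bracket -> illegal
(7,1): flips 1 -> legal
(7,2): flips 1 -> legal
(7,3): no bracket -> illegal
(7,4): no bracket -> illegal
(7,5): no bracket -> illegal
(7,6): no bracket -> illegal
B mobility = 9
-- W to move --
(0,0): no bracket -> illegal
(0,1): no bracket -> illegal
(0,2): no bracket -> illegal
(1,0): no bracket -> illegal
(1,2): flips 1 -> legal
(1,3): no bracket -> illegal
(2,0): no bracket -> illegal
(2,1): no bracket -> illegal
(2,3): flips 1 -> legal
(2,4): flips 3 -> legal
(2,5): flips 1 -> legal
(3,1): no bracket -> illegal
(3,5): flips 4 -> legal
(4,5): flips 1 -> legal
(5,0): no bracket -> illegal
(5,5): no bracket -> illegal
(6,3): flips 2 -> legal
(6,4): flips 1 -> legal
(7,0): flips 2 -> legal
(7,1): flips 1 -> legal
(7,2): no bracket -> illegal
W mobility = 10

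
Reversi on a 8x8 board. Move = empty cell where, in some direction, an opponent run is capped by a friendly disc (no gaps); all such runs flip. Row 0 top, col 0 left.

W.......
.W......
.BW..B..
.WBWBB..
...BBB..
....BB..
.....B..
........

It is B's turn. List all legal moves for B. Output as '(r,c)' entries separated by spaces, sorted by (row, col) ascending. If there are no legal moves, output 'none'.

(0,1): flips 1 -> legal
(0,2): no bracket -> illegal
(1,0): no bracket -> illegal
(1,2): flips 1 -> legal
(1,3): no bracket -> illegal
(2,0): no bracket -> illegal
(2,3): flips 2 -> legal
(2,4): no bracket -> illegal
(3,0): flips 1 -> legal
(4,0): no bracket -> illegal
(4,1): flips 1 -> legal
(4,2): no bracket -> illegal

Answer: (0,1) (1,2) (2,3) (3,0) (4,1)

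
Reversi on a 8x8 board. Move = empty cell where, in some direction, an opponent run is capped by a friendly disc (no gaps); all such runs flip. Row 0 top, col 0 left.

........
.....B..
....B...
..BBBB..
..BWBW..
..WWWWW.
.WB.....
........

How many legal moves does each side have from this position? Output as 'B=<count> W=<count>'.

-- B to move --
(3,6): no bracket -> illegal
(4,1): no bracket -> illegal
(4,6): flips 1 -> legal
(4,7): no bracket -> illegal
(5,0): no bracket -> illegal
(5,1): no bracket -> illegal
(5,7): no bracket -> illegal
(6,0): flips 1 -> legal
(6,3): flips 2 -> legal
(6,4): flips 2 -> legal
(6,5): flips 4 -> legal
(6,6): flips 1 -> legal
(6,7): flips 2 -> legal
(7,0): flips 3 -> legal
(7,1): no bracket -> illegal
(7,2): no bracket -> illegal
B mobility = 8
-- W to move --
(0,4): no bracket -> illegal
(0,5): no bracket -> illegal
(0,6): no bracket -> illegal
(1,3): no bracket -> illegal
(1,4): flips 3 -> legal
(1,6): no bracket -> illegal
(2,1): flips 1 -> legal
(2,2): flips 4 -> legal
(2,3): flips 2 -> legal
(2,5): flips 2 -> legal
(2,6): flips 2 -> legal
(3,1): flips 1 -> legal
(3,6): no bracket -> illegal
(4,1): flips 1 -> legal
(4,6): no bracket -> illegal
(5,1): no bracket -> illegal
(6,3): flips 1 -> legal
(7,1): flips 1 -> legal
(7,2): flips 1 -> legal
(7,3): no bracket -> illegal
W mobility = 11

Answer: B=8 W=11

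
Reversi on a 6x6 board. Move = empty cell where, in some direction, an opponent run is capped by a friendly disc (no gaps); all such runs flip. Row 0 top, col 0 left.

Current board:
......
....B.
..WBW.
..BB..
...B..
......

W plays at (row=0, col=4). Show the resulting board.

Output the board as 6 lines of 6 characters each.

Answer: ....W.
....W.
..WBW.
..BB..
...B..
......

Derivation:
Place W at (0,4); scan 8 dirs for brackets.
Dir NW: edge -> no flip
Dir N: edge -> no flip
Dir NE: edge -> no flip
Dir W: first cell '.' (not opp) -> no flip
Dir E: first cell '.' (not opp) -> no flip
Dir SW: first cell '.' (not opp) -> no flip
Dir S: opp run (1,4) capped by W -> flip
Dir SE: first cell '.' (not opp) -> no flip
All flips: (1,4)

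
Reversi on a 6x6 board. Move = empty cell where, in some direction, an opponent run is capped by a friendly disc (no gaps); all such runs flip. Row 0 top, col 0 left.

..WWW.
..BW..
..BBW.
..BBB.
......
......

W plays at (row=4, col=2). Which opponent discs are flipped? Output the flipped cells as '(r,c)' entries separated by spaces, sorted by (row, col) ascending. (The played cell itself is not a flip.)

Dir NW: first cell '.' (not opp) -> no flip
Dir N: opp run (3,2) (2,2) (1,2) capped by W -> flip
Dir NE: opp run (3,3) capped by W -> flip
Dir W: first cell '.' (not opp) -> no flip
Dir E: first cell '.' (not opp) -> no flip
Dir SW: first cell '.' (not opp) -> no flip
Dir S: first cell '.' (not opp) -> no flip
Dir SE: first cell '.' (not opp) -> no flip

Answer: (1,2) (2,2) (3,2) (3,3)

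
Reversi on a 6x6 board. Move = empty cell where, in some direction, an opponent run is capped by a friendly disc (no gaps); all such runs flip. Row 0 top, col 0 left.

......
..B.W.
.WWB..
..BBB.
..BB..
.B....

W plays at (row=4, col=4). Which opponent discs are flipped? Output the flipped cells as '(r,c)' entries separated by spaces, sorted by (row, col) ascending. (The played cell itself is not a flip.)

Dir NW: opp run (3,3) capped by W -> flip
Dir N: opp run (3,4), next='.' -> no flip
Dir NE: first cell '.' (not opp) -> no flip
Dir W: opp run (4,3) (4,2), next='.' -> no flip
Dir E: first cell '.' (not opp) -> no flip
Dir SW: first cell '.' (not opp) -> no flip
Dir S: first cell '.' (not opp) -> no flip
Dir SE: first cell '.' (not opp) -> no flip

Answer: (3,3)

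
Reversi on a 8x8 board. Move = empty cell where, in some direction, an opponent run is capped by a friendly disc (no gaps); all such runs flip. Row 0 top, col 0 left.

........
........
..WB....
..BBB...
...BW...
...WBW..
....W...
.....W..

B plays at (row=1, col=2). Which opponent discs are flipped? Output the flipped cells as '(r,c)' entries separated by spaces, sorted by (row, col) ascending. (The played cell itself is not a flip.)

Answer: (2,2)

Derivation:
Dir NW: first cell '.' (not opp) -> no flip
Dir N: first cell '.' (not opp) -> no flip
Dir NE: first cell '.' (not opp) -> no flip
Dir W: first cell '.' (not opp) -> no flip
Dir E: first cell '.' (not opp) -> no flip
Dir SW: first cell '.' (not opp) -> no flip
Dir S: opp run (2,2) capped by B -> flip
Dir SE: first cell 'B' (not opp) -> no flip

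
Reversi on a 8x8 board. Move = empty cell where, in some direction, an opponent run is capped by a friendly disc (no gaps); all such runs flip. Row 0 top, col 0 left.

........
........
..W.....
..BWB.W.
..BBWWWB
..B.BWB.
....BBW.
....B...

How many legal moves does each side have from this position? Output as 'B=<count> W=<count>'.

-- B to move --
(1,1): no bracket -> illegal
(1,2): flips 1 -> legal
(1,3): no bracket -> illegal
(2,1): no bracket -> illegal
(2,3): flips 1 -> legal
(2,4): flips 1 -> legal
(2,5): flips 1 -> legal
(2,6): flips 2 -> legal
(2,7): flips 2 -> legal
(3,1): no bracket -> illegal
(3,5): flips 2 -> legal
(3,7): flips 2 -> legal
(5,3): no bracket -> illegal
(5,7): no bracket -> illegal
(6,7): flips 1 -> legal
(7,5): no bracket -> illegal
(7,6): flips 1 -> legal
(7,7): no bracket -> illegal
B mobility = 10
-- W to move --
(2,1): no bracket -> illegal
(2,3): flips 1 -> legal
(2,4): flips 1 -> legal
(2,5): no bracket -> illegal
(3,1): flips 1 -> legal
(3,5): flips 1 -> legal
(3,7): no bracket -> illegal
(4,1): flips 2 -> legal
(5,1): flips 1 -> legal
(5,3): flips 2 -> legal
(5,7): flips 1 -> legal
(6,1): no bracket -> illegal
(6,2): flips 3 -> legal
(6,3): flips 3 -> legal
(6,7): flips 1 -> legal
(7,3): flips 1 -> legal
(7,5): flips 1 -> legal
(7,6): no bracket -> illegal
W mobility = 13

Answer: B=10 W=13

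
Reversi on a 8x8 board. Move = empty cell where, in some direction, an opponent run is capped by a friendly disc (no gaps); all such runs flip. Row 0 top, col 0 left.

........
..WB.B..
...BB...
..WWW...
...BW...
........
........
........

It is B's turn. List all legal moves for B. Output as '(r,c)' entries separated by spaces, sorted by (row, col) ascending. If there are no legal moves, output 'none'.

(0,1): flips 1 -> legal
(0,2): no bracket -> illegal
(0,3): no bracket -> illegal
(1,1): flips 1 -> legal
(2,1): flips 1 -> legal
(2,2): no bracket -> illegal
(2,5): flips 1 -> legal
(3,1): no bracket -> illegal
(3,5): no bracket -> illegal
(4,1): flips 1 -> legal
(4,2): flips 1 -> legal
(4,5): flips 2 -> legal
(5,3): no bracket -> illegal
(5,4): flips 2 -> legal
(5,5): no bracket -> illegal

Answer: (0,1) (1,1) (2,1) (2,5) (4,1) (4,2) (4,5) (5,4)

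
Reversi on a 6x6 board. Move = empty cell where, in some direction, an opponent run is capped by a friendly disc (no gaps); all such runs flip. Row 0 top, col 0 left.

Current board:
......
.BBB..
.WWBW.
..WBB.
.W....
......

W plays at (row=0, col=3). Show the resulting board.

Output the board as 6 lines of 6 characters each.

Answer: ...W..
.BWB..
.WWBW.
..WBB.
.W....
......

Derivation:
Place W at (0,3); scan 8 dirs for brackets.
Dir NW: edge -> no flip
Dir N: edge -> no flip
Dir NE: edge -> no flip
Dir W: first cell '.' (not opp) -> no flip
Dir E: first cell '.' (not opp) -> no flip
Dir SW: opp run (1,2) capped by W -> flip
Dir S: opp run (1,3) (2,3) (3,3), next='.' -> no flip
Dir SE: first cell '.' (not opp) -> no flip
All flips: (1,2)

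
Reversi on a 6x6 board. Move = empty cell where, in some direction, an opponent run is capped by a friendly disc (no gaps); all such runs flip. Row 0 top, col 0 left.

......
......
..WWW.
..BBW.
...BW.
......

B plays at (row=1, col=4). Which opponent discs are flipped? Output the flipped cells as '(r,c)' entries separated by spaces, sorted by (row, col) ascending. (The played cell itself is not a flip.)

Dir NW: first cell '.' (not opp) -> no flip
Dir N: first cell '.' (not opp) -> no flip
Dir NE: first cell '.' (not opp) -> no flip
Dir W: first cell '.' (not opp) -> no flip
Dir E: first cell '.' (not opp) -> no flip
Dir SW: opp run (2,3) capped by B -> flip
Dir S: opp run (2,4) (3,4) (4,4), next='.' -> no flip
Dir SE: first cell '.' (not opp) -> no flip

Answer: (2,3)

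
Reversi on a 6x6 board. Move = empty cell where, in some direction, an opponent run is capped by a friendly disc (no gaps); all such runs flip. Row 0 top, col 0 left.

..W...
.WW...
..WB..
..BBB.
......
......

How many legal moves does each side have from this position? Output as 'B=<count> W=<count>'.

Answer: B=3 W=4

Derivation:
-- B to move --
(0,0): flips 2 -> legal
(0,1): flips 1 -> legal
(0,3): no bracket -> illegal
(1,0): no bracket -> illegal
(1,3): no bracket -> illegal
(2,0): no bracket -> illegal
(2,1): flips 1 -> legal
(3,1): no bracket -> illegal
B mobility = 3
-- W to move --
(1,3): no bracket -> illegal
(1,4): no bracket -> illegal
(2,1): no bracket -> illegal
(2,4): flips 1 -> legal
(2,5): no bracket -> illegal
(3,1): no bracket -> illegal
(3,5): no bracket -> illegal
(4,1): no bracket -> illegal
(4,2): flips 1 -> legal
(4,3): no bracket -> illegal
(4,4): flips 1 -> legal
(4,5): flips 2 -> legal
W mobility = 4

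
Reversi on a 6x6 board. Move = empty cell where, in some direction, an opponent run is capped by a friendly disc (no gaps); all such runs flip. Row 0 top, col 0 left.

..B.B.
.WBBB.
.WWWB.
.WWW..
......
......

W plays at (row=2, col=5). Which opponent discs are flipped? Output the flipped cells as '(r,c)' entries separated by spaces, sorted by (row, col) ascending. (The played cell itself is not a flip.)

Answer: (2,4)

Derivation:
Dir NW: opp run (1,4), next='.' -> no flip
Dir N: first cell '.' (not opp) -> no flip
Dir NE: edge -> no flip
Dir W: opp run (2,4) capped by W -> flip
Dir E: edge -> no flip
Dir SW: first cell '.' (not opp) -> no flip
Dir S: first cell '.' (not opp) -> no flip
Dir SE: edge -> no flip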